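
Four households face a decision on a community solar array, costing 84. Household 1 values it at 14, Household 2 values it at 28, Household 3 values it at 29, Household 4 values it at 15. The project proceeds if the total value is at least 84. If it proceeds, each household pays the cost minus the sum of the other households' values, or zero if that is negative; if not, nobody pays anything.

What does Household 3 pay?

Total value 86 ≥ cost 84, so the project is built.
The other households' values sum to 57.
Cost minus that sum is 84 - 57 = 27.

27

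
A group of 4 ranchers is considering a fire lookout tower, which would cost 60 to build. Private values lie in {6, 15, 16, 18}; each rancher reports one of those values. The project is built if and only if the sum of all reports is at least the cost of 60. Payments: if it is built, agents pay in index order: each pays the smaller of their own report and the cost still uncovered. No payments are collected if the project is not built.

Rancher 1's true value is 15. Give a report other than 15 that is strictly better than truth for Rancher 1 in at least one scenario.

6

Suppose Rancher 2 reports 18, Rancher 3 reports 18 and Rancher 4 reports 18.
Report 15: project built, pays 15, utility 15 - 15 = 0.
Report 6: project built, pays 6, utility 15 - 6 = 9.
So reporting 6 beats truth here (9 > 0).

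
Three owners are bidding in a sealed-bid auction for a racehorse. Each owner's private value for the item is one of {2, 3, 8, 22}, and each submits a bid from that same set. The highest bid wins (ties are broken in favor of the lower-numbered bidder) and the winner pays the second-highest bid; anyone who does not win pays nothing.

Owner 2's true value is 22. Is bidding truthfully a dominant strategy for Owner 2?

Check each profile of the others' bids and compare truth against every alternative bid.
Others bid (8, 2): truth gives 14, best alternative gives 0.
Others bid (8, 3): truth gives 14, best alternative gives 0.
Others bid (8, 8): truth gives 14, best alternative gives 0.
Others bid (2, 2): truth gives 20, best alternative gives 20.
Others bid (2, 3): truth gives 19, best alternative gives 19.
Others bid (3, 2): truth gives 19, best alternative gives 19.
(Remaining 10 profiles checked similarly; truth is weakly best in each.)
In every case the truthful bid is at least as good as any alternative, so it is a dominant strategy.

Yes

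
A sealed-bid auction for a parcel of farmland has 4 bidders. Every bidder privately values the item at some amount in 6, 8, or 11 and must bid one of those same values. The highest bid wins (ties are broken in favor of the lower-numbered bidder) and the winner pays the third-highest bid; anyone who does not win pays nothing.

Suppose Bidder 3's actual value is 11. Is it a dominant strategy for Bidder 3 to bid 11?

Yes

Check each profile of the others' bids and compare truth against every alternative bid.
Others bid (6, 6, 11): truth gives 5, best alternative gives 0.
Others bid (6, 8, 6): truth gives 5, best alternative gives 0.
Others bid (8, 6, 6): truth gives 5, best alternative gives 0.
Others bid (6, 8, 8): truth gives 3, best alternative gives 0.
Others bid (6, 8, 11): truth gives 3, best alternative gives 0.
Others bid (8, 6, 8): truth gives 3, best alternative gives 0.
(Remaining 21 profiles checked similarly; truth is weakly best in each.)
In every case the truthful bid is at least as good as any alternative, so it is a dominant strategy.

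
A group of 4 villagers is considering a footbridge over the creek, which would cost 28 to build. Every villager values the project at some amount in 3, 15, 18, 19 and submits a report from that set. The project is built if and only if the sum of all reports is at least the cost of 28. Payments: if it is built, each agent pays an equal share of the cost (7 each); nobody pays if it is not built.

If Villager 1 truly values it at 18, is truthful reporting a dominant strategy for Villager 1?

No

Consider the case where Villager 2 reports 3, Villager 3 reports 3 and Villager 4 reports 3.
Truthful report 18: project not built, utility 0.
Report 19 instead: project built, pays 7, utility 18 - 7 = 11.
Since 11 > 0, reporting 19 is strictly better here, so truthful reporting is not dominant.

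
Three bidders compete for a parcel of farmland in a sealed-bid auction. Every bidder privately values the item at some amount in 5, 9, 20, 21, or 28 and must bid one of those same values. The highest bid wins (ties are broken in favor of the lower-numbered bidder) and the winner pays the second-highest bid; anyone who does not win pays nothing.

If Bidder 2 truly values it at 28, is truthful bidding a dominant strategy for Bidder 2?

Check each profile of the others' bids and compare truth against every alternative bid.
Others bid (21, 5): truth gives 7, best alternative gives 0.
Others bid (21, 9): truth gives 7, best alternative gives 0.
Others bid (21, 20): truth gives 7, best alternative gives 0.
Others bid (21, 21): truth gives 7, best alternative gives 0.
Others bid (5, 5): truth gives 23, best alternative gives 23.
Others bid (5, 9): truth gives 19, best alternative gives 19.
(Remaining 19 profiles checked similarly; truth is weakly best in each.)
In every case the truthful bid is at least as good as any alternative, so it is a dominant strategy.

Yes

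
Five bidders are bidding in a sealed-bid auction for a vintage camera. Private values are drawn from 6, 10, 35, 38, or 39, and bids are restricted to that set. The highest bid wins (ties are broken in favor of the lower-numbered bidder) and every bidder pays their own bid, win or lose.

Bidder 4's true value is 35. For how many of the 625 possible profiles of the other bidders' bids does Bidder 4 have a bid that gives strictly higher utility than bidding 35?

Others bid (6, 6, 6, 6): truth gives 0; bid 10 gives 25 > 0. Violating.
Others bid (6, 6, 6, 10): truth gives 0; bid 10 gives 25 > 0. Violating.
Others bid (6, 6, 6, 38): truth gives -35; bid 38 gives -3 > -35. Violating.
Others bid (6, 6, 6, 39): truth gives -35; bid 39 gives -4 > -35. Violating.
Others bid (6, 6, 6, 35): truth gives 0; no alternative beats it.
Others bid (6, 6, 10, 6): truth gives 0; no alternative beats it.
(Checking all 625 profiles: 603 have a profitable deviation, 22 do not.)

603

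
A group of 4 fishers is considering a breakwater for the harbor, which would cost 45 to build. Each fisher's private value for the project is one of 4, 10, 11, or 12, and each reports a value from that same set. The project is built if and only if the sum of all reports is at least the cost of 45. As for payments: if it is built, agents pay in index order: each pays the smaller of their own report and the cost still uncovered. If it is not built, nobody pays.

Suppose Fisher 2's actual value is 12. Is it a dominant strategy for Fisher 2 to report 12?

No

Consider the case where Fisher 1 reports 10, Fisher 3 reports 12 and Fisher 4 reports 12.
Truthful report 12: project built, pays 12, utility 12 - 12 = 0.
Report 11 instead: project built, pays 11, utility 12 - 11 = 1.
Since 1 > 0, reporting 11 is strictly better here, so truthful reporting is not dominant.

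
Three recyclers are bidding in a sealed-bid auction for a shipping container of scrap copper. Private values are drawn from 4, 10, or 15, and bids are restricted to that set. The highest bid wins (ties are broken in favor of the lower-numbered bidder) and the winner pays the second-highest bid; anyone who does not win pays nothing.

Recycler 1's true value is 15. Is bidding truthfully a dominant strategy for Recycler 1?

Yes

Check each profile of the others' bids and compare truth against every alternative bid.
Others bid (4, 4): truth gives 11, best alternative gives 11.
Others bid (4, 10): truth gives 5, best alternative gives 5.
Others bid (10, 4): truth gives 5, best alternative gives 5.
Others bid (10, 10): truth gives 5, best alternative gives 5.
Others bid (4, 15): truth gives 0, best alternative gives 0.
Others bid (10, 15): truth gives 0, best alternative gives 0.
(Remaining 3 profiles checked similarly; truth is weakly best in each.)
In every case the truthful bid is at least as good as any alternative, so it is a dominant strategy.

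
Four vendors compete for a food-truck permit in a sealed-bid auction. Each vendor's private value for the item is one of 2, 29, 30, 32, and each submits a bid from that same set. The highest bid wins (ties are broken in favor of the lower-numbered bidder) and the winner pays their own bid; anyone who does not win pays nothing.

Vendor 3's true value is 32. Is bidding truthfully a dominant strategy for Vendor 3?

Consider the case where Vendor 1 bids 2, Vendor 2 bids 2 and Vendor 4 bids 2.
Truthful bid 32: wins, pays 32, utility 32 - 32 = 0.
Bid 29 instead: wins, pays 29, utility 32 - 29 = 3.
Since 3 > 0, bidding 29 is strictly better here, so truthful bidding is not dominant.

No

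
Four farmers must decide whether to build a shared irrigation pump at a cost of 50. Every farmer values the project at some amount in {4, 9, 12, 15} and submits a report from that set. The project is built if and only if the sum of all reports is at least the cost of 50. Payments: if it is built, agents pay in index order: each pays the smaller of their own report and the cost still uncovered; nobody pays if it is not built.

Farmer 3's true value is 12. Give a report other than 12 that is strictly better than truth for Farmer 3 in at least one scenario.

Suppose Farmer 1 reports 12, Farmer 2 reports 15 and Farmer 4 reports 15.
Report 12: project built, pays 12, utility 12 - 12 = 0.
Report 9: project built, pays 9, utility 12 - 9 = 3.
So reporting 9 beats truth here (3 > 0).

9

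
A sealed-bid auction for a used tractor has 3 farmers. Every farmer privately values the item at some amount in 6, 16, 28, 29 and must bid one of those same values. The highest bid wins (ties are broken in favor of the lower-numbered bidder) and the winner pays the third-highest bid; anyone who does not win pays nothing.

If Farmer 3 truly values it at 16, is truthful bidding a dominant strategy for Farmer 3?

No

Consider the case where Farmer 1 bids 6 and Farmer 2 bids 16.
Truthful bid 16: loses, pays 0, utility 0.
Bid 28 instead: wins, pays 6, utility 16 - 6 = 10.
Since 10 > 0, bidding 28 is strictly better here, so truthful bidding is not dominant.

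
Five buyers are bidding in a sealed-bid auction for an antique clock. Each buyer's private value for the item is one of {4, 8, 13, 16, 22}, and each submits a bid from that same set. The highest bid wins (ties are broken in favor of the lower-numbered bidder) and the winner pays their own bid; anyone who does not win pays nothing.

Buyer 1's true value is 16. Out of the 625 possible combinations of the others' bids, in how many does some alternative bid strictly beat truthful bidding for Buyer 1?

81

Others bid (4, 4, 4, 4): truth gives 0; bid 4 gives 12 > 0. Violating.
Others bid (4, 4, 4, 8): truth gives 0; bid 8 gives 8 > 0. Violating.
Others bid (4, 4, 4, 13): truth gives 0; bid 13 gives 3 > 0. Violating.
Others bid (4, 4, 8, 4): truth gives 0; bid 8 gives 8 > 0. Violating.
Others bid (4, 4, 4, 16): truth gives 0; no alternative beats it.
Others bid (4, 4, 4, 22): truth gives 0; no alternative beats it.
(Checking all 625 profiles: 81 have a profitable deviation, 544 do not.)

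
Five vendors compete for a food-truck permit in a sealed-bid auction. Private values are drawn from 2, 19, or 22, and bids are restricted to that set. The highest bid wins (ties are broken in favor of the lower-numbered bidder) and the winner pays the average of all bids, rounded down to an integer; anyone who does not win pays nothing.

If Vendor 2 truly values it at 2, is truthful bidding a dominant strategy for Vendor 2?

Check each profile of the others' bids and compare truth against every alternative bid.
Others bid (2, 19, 19, 19): truth gives 0, best alternative gives -13.
Others bid (2, 2, 19, 19): truth gives 0, best alternative gives -10.
Others bid (2, 19, 2, 19): truth gives 0, best alternative gives -10.
Others bid (2, 19, 19, 2): truth gives 0, best alternative gives -10.
Others bid (2, 2, 2, 19): truth gives 0, best alternative gives -6.
Others bid (2, 2, 19, 2): truth gives 0, best alternative gives -6.
(Remaining 75 profiles checked similarly; truth is weakly best in each.)
In every case the truthful bid is at least as good as any alternative, so it is a dominant strategy.

Yes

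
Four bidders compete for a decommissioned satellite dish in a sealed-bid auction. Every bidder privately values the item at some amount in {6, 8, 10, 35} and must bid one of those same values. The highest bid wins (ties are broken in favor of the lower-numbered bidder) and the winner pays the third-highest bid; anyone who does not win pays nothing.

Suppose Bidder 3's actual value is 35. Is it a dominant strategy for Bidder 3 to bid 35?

Check each profile of the others' bids and compare truth against every alternative bid.
Others bid (6, 6, 35): truth gives 29, best alternative gives 0.
Others bid (6, 10, 6): truth gives 29, best alternative gives 0.
Others bid (10, 6, 6): truth gives 29, best alternative gives 0.
Others bid (6, 8, 35): truth gives 27, best alternative gives 0.
Others bid (6, 10, 8): truth gives 27, best alternative gives 0.
Others bid (8, 6, 35): truth gives 27, best alternative gives 0.
(Remaining 58 profiles checked similarly; truth is weakly best in each.)
In every case the truthful bid is at least as good as any alternative, so it is a dominant strategy.

Yes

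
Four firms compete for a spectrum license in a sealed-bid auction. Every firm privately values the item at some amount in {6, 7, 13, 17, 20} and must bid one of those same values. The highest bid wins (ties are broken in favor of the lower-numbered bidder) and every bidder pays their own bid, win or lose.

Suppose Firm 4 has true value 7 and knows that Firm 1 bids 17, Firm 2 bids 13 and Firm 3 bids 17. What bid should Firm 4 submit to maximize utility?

6

Bid 6: loses but pays 6, utility -6.
Bid 7: loses but pays 7, utility -7.
Bid 13: loses but pays 13, utility -13.
Bid 17: loses but pays 17, utility -17.
Bid 20: wins, pays 20, utility 7 - 20 = -13.
The best choice is 6 with utility -6.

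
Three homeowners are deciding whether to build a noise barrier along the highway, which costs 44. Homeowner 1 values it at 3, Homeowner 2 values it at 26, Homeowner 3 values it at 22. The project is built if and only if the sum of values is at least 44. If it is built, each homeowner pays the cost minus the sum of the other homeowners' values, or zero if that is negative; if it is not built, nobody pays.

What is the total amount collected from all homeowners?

34

Total value 51 ≥ cost 44, so it is built.
Homeowner 1: others sum to 48; max(0, 44 - 48) = 0.
Homeowner 2: others sum to 25; max(0, 44 - 25) = 19.
Homeowner 3: others sum to 29; max(0, 44 - 29) = 15.
Total collected = 0 + 19 + 15 = 34.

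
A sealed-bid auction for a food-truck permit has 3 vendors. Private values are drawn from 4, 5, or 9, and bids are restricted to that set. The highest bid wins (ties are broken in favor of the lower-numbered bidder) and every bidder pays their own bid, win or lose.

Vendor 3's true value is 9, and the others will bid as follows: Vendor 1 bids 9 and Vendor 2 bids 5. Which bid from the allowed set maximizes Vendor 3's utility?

4

Bid 4: loses but pays 4, utility -4.
Bid 5: loses but pays 5, utility -5.
Bid 9: loses but pays 9, utility -9.
The best choice is 4 with utility -4.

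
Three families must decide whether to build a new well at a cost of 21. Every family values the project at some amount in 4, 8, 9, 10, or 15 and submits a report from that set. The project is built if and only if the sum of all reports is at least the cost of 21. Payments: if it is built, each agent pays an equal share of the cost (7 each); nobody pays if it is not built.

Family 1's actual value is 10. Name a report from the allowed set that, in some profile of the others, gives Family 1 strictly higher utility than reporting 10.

15

Suppose Family 2 reports 4 and Family 3 reports 4.
Report 10: project not built, utility 0.
Report 15: project built, pays 7, utility 10 - 7 = 3.
So reporting 15 beats truth here (3 > 0).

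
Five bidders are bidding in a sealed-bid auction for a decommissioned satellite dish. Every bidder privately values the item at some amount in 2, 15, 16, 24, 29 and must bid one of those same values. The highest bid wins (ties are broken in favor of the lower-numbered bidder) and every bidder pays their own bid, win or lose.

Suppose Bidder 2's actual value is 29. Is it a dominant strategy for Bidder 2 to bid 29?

Consider the case where Bidder 1 bids 2, Bidder 3 bids 2, Bidder 4 bids 2 and Bidder 5 bids 2.
Truthful bid 29: wins, pays 29, utility 29 - 29 = 0.
Bid 15 instead: wins, pays 15, utility 29 - 15 = 14.
Since 14 > 0, bidding 15 is strictly better here, so truthful bidding is not dominant.

No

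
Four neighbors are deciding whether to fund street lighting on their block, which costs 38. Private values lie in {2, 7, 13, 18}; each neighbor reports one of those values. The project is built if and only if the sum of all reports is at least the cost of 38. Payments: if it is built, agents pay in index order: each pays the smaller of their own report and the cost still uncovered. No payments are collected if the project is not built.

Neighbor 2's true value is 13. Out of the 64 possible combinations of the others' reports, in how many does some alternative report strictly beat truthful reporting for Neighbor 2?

32

Others report (2, 13, 18): truth gives 0; report 7 gives 6 > 0. Violating.
Others report (2, 18, 13): truth gives 0; report 7 gives 6 > 0. Violating.
Others report (2, 18, 18): truth gives 0; report 2 gives 11 > 0. Violating.
Others report (7, 7, 18): truth gives 0; report 7 gives 6 > 0. Violating.
Others report (2, 2, 2): truth gives 0; no alternative beats it.
Others report (2, 2, 7): truth gives 0; no alternative beats it.
(Checking all 64 profiles: 32 have a profitable deviation, 32 do not.)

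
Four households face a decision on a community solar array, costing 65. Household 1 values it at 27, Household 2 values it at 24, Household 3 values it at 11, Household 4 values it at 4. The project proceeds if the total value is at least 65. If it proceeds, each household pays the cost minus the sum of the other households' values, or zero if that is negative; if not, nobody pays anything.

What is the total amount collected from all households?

62

Total value 66 ≥ cost 65, so it is built.
Household 1: others sum to 39; max(0, 65 - 39) = 26.
Household 2: others sum to 42; max(0, 65 - 42) = 23.
Household 3: others sum to 55; max(0, 65 - 55) = 10.
Household 4: others sum to 62; max(0, 65 - 62) = 3.
Total collected = 26 + 23 + 10 + 3 = 62.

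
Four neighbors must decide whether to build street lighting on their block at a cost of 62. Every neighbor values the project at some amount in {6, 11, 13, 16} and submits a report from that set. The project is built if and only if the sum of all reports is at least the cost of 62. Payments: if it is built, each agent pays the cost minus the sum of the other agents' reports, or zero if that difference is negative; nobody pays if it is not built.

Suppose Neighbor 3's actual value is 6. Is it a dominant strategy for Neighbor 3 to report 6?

Yes

Check each profile of the others' reports and compare truth against every alternative report.
Others report (6, 6, 6): truth gives 0, best alternative gives 0.
Others report (6, 6, 11): truth gives 0, best alternative gives 0.
Others report (6, 6, 13): truth gives 0, best alternative gives 0.
Others report (6, 6, 16): truth gives 0, best alternative gives 0.
Others report (6, 11, 6): truth gives 0, best alternative gives 0.
Others report (6, 11, 11): truth gives 0, best alternative gives 0.
(Remaining 58 profiles checked similarly; truth is weakly best in each.)
In every case the truthful report is at least as good as any alternative, so it is a dominant strategy.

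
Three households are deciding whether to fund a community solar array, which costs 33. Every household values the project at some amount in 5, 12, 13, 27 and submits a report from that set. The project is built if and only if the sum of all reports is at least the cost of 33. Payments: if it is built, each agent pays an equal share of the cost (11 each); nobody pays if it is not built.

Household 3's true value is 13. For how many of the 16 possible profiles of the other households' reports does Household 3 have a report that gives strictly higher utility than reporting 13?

5

Others report (5, 5): truth gives 0; report 27 gives 2 > 0. Violating.
Others report (5, 12): truth gives 0; report 27 gives 2 > 0. Violating.
Others report (5, 13): truth gives 0; report 27 gives 2 > 0. Violating.
Others report (12, 5): truth gives 0; report 27 gives 2 > 0. Violating.
Others report (5, 27): truth gives 2; no alternative beats it.
Others report (12, 12): truth gives 2; no alternative beats it.
(Checking all 16 profiles: 5 have a profitable deviation, 11 do not.)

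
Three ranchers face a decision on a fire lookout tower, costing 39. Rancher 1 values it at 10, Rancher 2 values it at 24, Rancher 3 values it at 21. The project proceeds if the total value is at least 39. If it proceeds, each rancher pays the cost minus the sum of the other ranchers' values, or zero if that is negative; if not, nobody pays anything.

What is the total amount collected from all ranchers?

Total value 55 ≥ cost 39, so it is built.
Rancher 1: others sum to 45; max(0, 39 - 45) = 0.
Rancher 2: others sum to 31; max(0, 39 - 31) = 8.
Rancher 3: others sum to 34; max(0, 39 - 34) = 5.
Total collected = 0 + 8 + 5 = 13.

13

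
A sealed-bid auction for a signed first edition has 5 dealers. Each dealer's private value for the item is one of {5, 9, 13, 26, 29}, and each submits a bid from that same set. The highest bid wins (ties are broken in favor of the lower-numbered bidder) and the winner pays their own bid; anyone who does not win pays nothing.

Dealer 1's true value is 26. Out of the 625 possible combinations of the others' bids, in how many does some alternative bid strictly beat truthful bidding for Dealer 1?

81

Others bid (5, 5, 5, 5): truth gives 0; bid 5 gives 21 > 0. Violating.
Others bid (5, 5, 5, 9): truth gives 0; bid 9 gives 17 > 0. Violating.
Others bid (5, 5, 5, 13): truth gives 0; bid 13 gives 13 > 0. Violating.
Others bid (5, 5, 9, 5): truth gives 0; bid 9 gives 17 > 0. Violating.
Others bid (5, 5, 5, 26): truth gives 0; no alternative beats it.
Others bid (5, 5, 5, 29): truth gives 0; no alternative beats it.
(Checking all 625 profiles: 81 have a profitable deviation, 544 do not.)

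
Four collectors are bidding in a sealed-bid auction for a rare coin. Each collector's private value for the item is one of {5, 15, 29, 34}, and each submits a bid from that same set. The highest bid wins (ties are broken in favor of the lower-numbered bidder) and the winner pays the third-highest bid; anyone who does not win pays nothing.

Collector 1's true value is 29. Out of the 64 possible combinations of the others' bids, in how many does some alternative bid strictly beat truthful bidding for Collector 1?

Others bid (5, 5, 34): truth gives 0; bid 34 gives 24 > 0. Violating.
Others bid (5, 15, 34): truth gives 0; bid 34 gives 14 > 0. Violating.
Others bid (5, 34, 5): truth gives 0; bid 34 gives 24 > 0. Violating.
Others bid (5, 34, 15): truth gives 0; bid 34 gives 14 > 0. Violating.
Others bid (5, 5, 5): truth gives 24; no alternative beats it.
Others bid (5, 5, 15): truth gives 24; no alternative beats it.
(Checking all 64 profiles: 12 have a profitable deviation, 52 do not.)

12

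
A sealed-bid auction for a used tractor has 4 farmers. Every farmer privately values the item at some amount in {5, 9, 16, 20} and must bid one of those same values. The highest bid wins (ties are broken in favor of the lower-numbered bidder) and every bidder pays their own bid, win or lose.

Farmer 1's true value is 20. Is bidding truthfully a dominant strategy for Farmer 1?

Consider the case where Farmer 2 bids 5, Farmer 3 bids 5 and Farmer 4 bids 5.
Truthful bid 20: wins, pays 20, utility 20 - 20 = 0.
Bid 5 instead: wins, pays 5, utility 20 - 5 = 15.
Since 15 > 0, bidding 5 is strictly better here, so truthful bidding is not dominant.

No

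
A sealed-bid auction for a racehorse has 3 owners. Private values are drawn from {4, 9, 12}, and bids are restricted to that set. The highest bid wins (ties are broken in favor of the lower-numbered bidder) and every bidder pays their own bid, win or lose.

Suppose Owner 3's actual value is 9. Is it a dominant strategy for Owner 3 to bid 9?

Consider the case where Owner 1 bids 4 and Owner 2 bids 9.
Truthful bid 9: loses but pays 9, utility -9.
Bid 4 instead: loses but pays 4, utility -4.
Since -4 > -9, bidding 4 is strictly better here, so truthful bidding is not dominant.

No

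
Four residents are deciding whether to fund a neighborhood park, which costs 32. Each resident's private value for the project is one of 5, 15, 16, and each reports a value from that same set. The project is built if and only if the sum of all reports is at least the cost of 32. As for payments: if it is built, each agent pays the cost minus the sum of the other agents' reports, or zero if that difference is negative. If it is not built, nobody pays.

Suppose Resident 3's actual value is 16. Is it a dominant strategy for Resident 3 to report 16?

Yes

Check each profile of the others' reports and compare truth against every alternative report.
Others report (5, 15, 15): truth gives 16, best alternative gives 16.
Others report (5, 15, 16): truth gives 16, best alternative gives 16.
Others report (5, 16, 15): truth gives 16, best alternative gives 16.
Others report (5, 16, 16): truth gives 16, best alternative gives 16.
Others report (15, 5, 15): truth gives 16, best alternative gives 16.
Others report (15, 5, 16): truth gives 16, best alternative gives 16.
(Remaining 21 profiles checked similarly; truth is weakly best in each.)
In every case the truthful report is at least as good as any alternative, so it is a dominant strategy.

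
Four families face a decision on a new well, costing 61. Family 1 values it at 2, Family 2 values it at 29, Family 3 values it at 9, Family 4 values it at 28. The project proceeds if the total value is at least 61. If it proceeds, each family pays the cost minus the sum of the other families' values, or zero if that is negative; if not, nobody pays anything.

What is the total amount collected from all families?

45

Total value 68 ≥ cost 61, so it is built.
Family 1: others sum to 66; max(0, 61 - 66) = 0.
Family 2: others sum to 39; max(0, 61 - 39) = 22.
Family 3: others sum to 59; max(0, 61 - 59) = 2.
Family 4: others sum to 40; max(0, 61 - 40) = 21.
Total collected = 0 + 22 + 2 + 21 = 45.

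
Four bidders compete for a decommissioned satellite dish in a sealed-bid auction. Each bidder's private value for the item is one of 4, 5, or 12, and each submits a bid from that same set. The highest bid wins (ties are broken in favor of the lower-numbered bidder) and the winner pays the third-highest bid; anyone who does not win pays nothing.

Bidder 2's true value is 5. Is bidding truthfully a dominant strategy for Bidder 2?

Consider the case where Bidder 1 bids 4, Bidder 3 bids 4 and Bidder 4 bids 12.
Truthful bid 5: loses, pays 0, utility 0.
Bid 12 instead: wins, pays 4, utility 5 - 4 = 1.
Since 1 > 0, bidding 12 is strictly better here, so truthful bidding is not dominant.

No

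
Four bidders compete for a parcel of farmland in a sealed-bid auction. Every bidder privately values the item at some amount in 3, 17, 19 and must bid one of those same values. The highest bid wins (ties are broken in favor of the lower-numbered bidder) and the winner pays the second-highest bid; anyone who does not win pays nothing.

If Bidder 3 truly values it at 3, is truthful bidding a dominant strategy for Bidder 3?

Check each profile of the others' bids and compare truth against every alternative bid.
Others bid (3, 3, 17): truth gives 0, best alternative gives -14.
Others bid (3, 3, 3): truth gives 0, best alternative gives 0.
Others bid (3, 3, 19): truth gives 0, best alternative gives 0.
Others bid (3, 17, 3): truth gives 0, best alternative gives 0.
Others bid (3, 17, 17): truth gives 0, best alternative gives 0.
Others bid (3, 17, 19): truth gives 0, best alternative gives 0.
(Remaining 21 profiles checked similarly; truth is weakly best in each.)
In every case the truthful bid is at least as good as any alternative, so it is a dominant strategy.

Yes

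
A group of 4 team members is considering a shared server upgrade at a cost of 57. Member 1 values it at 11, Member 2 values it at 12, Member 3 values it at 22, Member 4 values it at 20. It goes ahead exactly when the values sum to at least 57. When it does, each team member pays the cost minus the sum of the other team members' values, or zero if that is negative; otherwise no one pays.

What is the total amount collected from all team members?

33

Total value 65 ≥ cost 57, so it is built.
Member 1: others sum to 54; max(0, 57 - 54) = 3.
Member 2: others sum to 53; max(0, 57 - 53) = 4.
Member 3: others sum to 43; max(0, 57 - 43) = 14.
Member 4: others sum to 45; max(0, 57 - 45) = 12.
Total collected = 3 + 4 + 14 + 12 = 33.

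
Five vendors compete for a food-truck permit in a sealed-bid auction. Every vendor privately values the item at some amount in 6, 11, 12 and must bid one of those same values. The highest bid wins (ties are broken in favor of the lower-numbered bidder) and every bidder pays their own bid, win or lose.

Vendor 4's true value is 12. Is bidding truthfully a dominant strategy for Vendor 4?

Consider the case where Vendor 1 bids 6, Vendor 2 bids 6, Vendor 3 bids 6 and Vendor 5 bids 6.
Truthful bid 12: wins, pays 12, utility 12 - 12 = 0.
Bid 11 instead: wins, pays 11, utility 12 - 11 = 1.
Since 1 > 0, bidding 11 is strictly better here, so truthful bidding is not dominant.

No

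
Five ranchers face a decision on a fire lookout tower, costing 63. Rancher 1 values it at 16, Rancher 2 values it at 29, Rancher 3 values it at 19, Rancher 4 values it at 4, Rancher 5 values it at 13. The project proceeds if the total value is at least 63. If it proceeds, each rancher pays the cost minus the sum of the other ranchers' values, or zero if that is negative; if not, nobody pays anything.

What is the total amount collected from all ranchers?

12

Total value 81 ≥ cost 63, so it is built.
Rancher 1: others sum to 65; max(0, 63 - 65) = 0.
Rancher 2: others sum to 52; max(0, 63 - 52) = 11.
Rancher 3: others sum to 62; max(0, 63 - 62) = 1.
Rancher 4: others sum to 77; max(0, 63 - 77) = 0.
Rancher 5: others sum to 68; max(0, 63 - 68) = 0.
Total collected = 0 + 11 + 1 + 0 + 0 = 12.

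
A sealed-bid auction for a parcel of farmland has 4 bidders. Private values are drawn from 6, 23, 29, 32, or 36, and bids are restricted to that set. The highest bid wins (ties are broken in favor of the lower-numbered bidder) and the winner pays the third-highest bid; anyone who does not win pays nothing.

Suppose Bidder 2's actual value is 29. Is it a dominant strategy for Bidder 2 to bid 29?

No

Consider the case where Bidder 1 bids 6, Bidder 3 bids 6 and Bidder 4 bids 32.
Truthful bid 29: loses, pays 0, utility 0.
Bid 32 instead: wins, pays 6, utility 29 - 6 = 23.
Since 23 > 0, bidding 32 is strictly better here, so truthful bidding is not dominant.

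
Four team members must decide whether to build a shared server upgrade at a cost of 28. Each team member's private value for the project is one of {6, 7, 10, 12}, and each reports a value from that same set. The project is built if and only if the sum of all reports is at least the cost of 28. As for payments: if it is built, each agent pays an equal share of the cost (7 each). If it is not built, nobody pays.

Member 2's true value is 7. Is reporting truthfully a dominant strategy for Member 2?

Yes

Check each profile of the others' reports and compare truth against every alternative report.
Others report (6, 6, 6): truth gives 0, best alternative gives 0.
Others report (6, 6, 7): truth gives 0, best alternative gives 0.
Others report (6, 6, 10): truth gives 0, best alternative gives 0.
Others report (6, 6, 12): truth gives 0, best alternative gives 0.
Others report (6, 7, 6): truth gives 0, best alternative gives 0.
Others report (6, 7, 7): truth gives 0, best alternative gives 0.
(Remaining 58 profiles checked similarly; truth is weakly best in each.)
In every case the truthful report is at least as good as any alternative, so it is a dominant strategy.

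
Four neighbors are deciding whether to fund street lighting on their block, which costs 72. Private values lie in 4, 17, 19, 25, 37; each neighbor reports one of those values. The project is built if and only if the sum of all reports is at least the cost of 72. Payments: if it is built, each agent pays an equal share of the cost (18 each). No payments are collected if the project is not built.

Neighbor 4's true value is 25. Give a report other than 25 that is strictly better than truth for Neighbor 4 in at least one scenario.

37

Suppose Neighbor 1 reports 4, Neighbor 2 reports 4 and Neighbor 3 reports 37.
Report 25: project not built, utility 0.
Report 37: project built, pays 18, utility 25 - 18 = 7.
So reporting 37 beats truth here (7 > 0).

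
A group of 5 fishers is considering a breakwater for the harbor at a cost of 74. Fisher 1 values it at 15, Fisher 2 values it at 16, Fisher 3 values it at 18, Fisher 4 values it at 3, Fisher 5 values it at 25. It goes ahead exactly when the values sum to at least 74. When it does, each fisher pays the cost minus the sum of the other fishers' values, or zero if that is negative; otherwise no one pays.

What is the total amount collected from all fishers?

62

Total value 77 ≥ cost 74, so it is built.
Fisher 1: others sum to 62; max(0, 74 - 62) = 12.
Fisher 2: others sum to 61; max(0, 74 - 61) = 13.
Fisher 3: others sum to 59; max(0, 74 - 59) = 15.
Fisher 4: others sum to 74; max(0, 74 - 74) = 0.
Fisher 5: others sum to 52; max(0, 74 - 52) = 22.
Total collected = 12 + 13 + 15 + 0 + 22 = 62.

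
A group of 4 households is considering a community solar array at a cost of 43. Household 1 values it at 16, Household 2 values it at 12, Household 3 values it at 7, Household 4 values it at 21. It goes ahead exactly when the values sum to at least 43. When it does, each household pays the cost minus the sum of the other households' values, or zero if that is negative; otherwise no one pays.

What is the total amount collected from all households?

11

Total value 56 ≥ cost 43, so it is built.
Household 1: others sum to 40; max(0, 43 - 40) = 3.
Household 2: others sum to 44; max(0, 43 - 44) = 0.
Household 3: others sum to 49; max(0, 43 - 49) = 0.
Household 4: others sum to 35; max(0, 43 - 35) = 8.
Total collected = 3 + 0 + 0 + 8 = 11.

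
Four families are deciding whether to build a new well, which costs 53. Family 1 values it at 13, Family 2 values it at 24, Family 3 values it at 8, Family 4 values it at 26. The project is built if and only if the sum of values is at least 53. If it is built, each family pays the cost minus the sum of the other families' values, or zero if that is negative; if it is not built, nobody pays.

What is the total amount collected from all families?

14

Total value 71 ≥ cost 53, so it is built.
Family 1: others sum to 58; max(0, 53 - 58) = 0.
Family 2: others sum to 47; max(0, 53 - 47) = 6.
Family 3: others sum to 63; max(0, 53 - 63) = 0.
Family 4: others sum to 45; max(0, 53 - 45) = 8.
Total collected = 0 + 6 + 0 + 8 = 14.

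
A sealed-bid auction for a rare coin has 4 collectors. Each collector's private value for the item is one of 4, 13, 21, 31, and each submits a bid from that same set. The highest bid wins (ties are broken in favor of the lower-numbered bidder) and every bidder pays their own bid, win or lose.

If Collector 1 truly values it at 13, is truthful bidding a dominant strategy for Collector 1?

No

Consider the case where Collector 2 bids 4, Collector 3 bids 4 and Collector 4 bids 4.
Truthful bid 13: wins, pays 13, utility 13 - 13 = 0.
Bid 4 instead: wins, pays 4, utility 13 - 4 = 9.
Since 9 > 0, bidding 4 is strictly better here, so truthful bidding is not dominant.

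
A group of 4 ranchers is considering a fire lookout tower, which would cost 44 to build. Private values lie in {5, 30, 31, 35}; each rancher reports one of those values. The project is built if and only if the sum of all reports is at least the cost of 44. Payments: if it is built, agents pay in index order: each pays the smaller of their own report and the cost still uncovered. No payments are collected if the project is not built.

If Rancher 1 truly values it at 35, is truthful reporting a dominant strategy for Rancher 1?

No

Consider the case where Rancher 2 reports 5, Rancher 3 reports 5 and Rancher 4 reports 5.
Truthful report 35: project built, pays 35, utility 35 - 35 = 0.
Report 30 instead: project built, pays 30, utility 35 - 30 = 5.
Since 5 > 0, reporting 30 is strictly better here, so truthful reporting is not dominant.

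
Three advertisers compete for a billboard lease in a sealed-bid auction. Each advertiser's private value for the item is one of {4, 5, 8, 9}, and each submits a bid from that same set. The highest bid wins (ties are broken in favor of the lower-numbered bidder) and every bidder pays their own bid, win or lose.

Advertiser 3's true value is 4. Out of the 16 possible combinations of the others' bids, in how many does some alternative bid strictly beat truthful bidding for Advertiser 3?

Others bid (4, 4): truth gives -4; bid 5 gives -1 > -4. Violating.
Others bid (4, 5): truth gives -4; no alternative beats it.
Others bid (4, 8): truth gives -4; no alternative beats it.
(Checking all 16 profiles: 1 has a profitable deviation, 15 do not.)

1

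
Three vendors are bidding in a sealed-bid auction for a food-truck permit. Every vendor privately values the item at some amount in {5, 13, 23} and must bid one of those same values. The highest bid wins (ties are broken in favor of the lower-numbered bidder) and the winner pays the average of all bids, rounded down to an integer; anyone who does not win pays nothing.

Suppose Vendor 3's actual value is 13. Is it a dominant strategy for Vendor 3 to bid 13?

Yes

Check each profile of the others' bids and compare truth against every alternative bid.
Others bid (5, 5): truth gives 6, best alternative gives 2.
Others bid (5, 13): truth gives 0, best alternative gives 0.
Others bid (5, 23): truth gives 0, best alternative gives 0.
Others bid (13, 5): truth gives 0, best alternative gives 0.
Others bid (13, 13): truth gives 0, best alternative gives 0.
Others bid (13, 23): truth gives 0, best alternative gives 0.
(Remaining 3 profiles checked similarly; truth is weakly best in each.)
In every case the truthful bid is at least as good as any alternative, so it is a dominant strategy.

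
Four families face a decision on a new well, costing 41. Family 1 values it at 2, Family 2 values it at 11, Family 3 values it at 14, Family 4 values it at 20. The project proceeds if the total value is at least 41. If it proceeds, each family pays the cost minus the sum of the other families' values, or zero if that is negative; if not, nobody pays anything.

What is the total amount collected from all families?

27

Total value 47 ≥ cost 41, so it is built.
Family 1: others sum to 45; max(0, 41 - 45) = 0.
Family 2: others sum to 36; max(0, 41 - 36) = 5.
Family 3: others sum to 33; max(0, 41 - 33) = 8.
Family 4: others sum to 27; max(0, 41 - 27) = 14.
Total collected = 0 + 5 + 8 + 14 = 27.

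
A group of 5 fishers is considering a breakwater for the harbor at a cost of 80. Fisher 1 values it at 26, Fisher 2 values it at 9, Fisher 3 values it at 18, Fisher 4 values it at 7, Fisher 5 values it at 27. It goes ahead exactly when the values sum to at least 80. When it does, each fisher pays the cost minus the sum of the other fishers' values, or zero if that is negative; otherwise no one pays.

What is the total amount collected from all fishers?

52

Total value 87 ≥ cost 80, so it is built.
Fisher 1: others sum to 61; max(0, 80 - 61) = 19.
Fisher 2: others sum to 78; max(0, 80 - 78) = 2.
Fisher 3: others sum to 69; max(0, 80 - 69) = 11.
Fisher 4: others sum to 80; max(0, 80 - 80) = 0.
Fisher 5: others sum to 60; max(0, 80 - 60) = 20.
Total collected = 19 + 2 + 11 + 0 + 20 = 52.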